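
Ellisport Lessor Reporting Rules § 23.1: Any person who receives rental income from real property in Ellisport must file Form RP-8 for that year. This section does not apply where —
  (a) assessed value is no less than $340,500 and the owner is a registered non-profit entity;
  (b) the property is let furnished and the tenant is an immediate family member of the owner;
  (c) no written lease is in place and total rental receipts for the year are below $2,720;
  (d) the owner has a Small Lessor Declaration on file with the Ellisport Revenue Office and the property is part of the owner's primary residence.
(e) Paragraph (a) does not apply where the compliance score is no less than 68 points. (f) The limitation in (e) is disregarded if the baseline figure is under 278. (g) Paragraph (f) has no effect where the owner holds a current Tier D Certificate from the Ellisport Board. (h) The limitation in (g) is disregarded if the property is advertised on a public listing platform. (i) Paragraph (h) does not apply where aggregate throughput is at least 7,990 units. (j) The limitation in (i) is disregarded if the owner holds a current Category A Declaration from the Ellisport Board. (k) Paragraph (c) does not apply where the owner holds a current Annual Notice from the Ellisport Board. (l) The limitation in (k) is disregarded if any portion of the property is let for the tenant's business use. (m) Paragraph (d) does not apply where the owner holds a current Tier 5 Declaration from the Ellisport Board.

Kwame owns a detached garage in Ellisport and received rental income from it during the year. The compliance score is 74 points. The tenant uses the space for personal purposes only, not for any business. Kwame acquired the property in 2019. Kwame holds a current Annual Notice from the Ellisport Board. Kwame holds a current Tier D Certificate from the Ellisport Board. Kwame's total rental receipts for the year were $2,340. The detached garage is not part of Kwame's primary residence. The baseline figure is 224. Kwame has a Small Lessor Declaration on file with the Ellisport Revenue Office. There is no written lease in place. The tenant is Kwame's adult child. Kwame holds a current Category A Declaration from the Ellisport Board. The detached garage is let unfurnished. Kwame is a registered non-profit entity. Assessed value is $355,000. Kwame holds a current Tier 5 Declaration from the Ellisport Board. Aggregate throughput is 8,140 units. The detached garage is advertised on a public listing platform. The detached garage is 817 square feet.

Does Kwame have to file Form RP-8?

No — exception (a) applies; Kwame is not required to file Form RP-8.

Exception (a): assessed value is $355,000, meeting the $340,500 threshold; Kwame is a registered non-profit — every condition holds. Considering the limiting provisions: (e) applies (the compliance score is 74 points, meeting the 68 points threshold), but yields to (f): (f) applies — the baseline figure is 224, under the 278 limit. (g) would limit (f) — a current Tier D Certificate is held — but (h) sets (g) aside: (h) operates against (g): the property is publicly advertised. (i) would limit (h) — aggregate throughput is 8,140 units, meeting the 7,990 units threshold — but (j) sets (i) aside: (j) operates against (i): a current Category A Declaration is held. (a) remains available.
Exception (b) does not apply: the property is let unfurnished.
Exception (c): there is no written lease; total rental receipts for the year are $2,340, below the $2,720 limit — every condition holds. But applying paragraphs (k)–(l): (k) operates against (c): a current Annual Notice is held. (l), which would lift (k), is inapplicable — the space is used for personal purposes only. (c) is therefore removed.
Exception (d) requires that the property is part of the owner's primary residence; but the detached garage is not part of the primary residence, so (d) is unavailable.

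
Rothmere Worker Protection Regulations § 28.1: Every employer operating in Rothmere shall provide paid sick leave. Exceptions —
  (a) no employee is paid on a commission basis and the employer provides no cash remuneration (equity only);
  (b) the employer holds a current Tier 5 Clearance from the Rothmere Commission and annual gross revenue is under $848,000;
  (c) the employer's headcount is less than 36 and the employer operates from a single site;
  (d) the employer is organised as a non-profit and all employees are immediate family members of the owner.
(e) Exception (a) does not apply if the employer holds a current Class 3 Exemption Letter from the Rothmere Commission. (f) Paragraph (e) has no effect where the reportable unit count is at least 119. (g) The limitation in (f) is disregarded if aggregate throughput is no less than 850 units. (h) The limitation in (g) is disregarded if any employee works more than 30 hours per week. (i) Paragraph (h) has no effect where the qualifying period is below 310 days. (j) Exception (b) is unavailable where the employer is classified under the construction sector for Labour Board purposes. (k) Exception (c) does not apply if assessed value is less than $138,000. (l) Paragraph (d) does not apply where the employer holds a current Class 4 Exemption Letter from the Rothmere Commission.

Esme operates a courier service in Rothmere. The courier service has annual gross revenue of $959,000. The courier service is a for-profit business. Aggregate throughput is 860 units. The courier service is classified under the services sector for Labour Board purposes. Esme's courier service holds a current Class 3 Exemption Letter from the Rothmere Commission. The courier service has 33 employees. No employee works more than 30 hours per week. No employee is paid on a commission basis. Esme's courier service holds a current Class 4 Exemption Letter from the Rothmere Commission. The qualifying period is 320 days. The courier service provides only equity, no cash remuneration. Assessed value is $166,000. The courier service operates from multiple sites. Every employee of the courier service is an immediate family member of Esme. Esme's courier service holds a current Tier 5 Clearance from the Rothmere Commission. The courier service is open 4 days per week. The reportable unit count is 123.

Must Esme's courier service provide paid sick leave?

All of (a)'s requirements are met (no employee is paid on commission; remuneration is equity-only). But applying paragraphs (e)–(i): (e) operates against (a): a current Class 3 Exemption Letter is held. (f) applies (the reportable unit count is 123, meeting the 119 threshold), but is set aside by (g): (g) is triggered — aggregate throughput is 860 units, meeting the 850 units threshold. (h), which would lift (g), does not operate here — no employee exceeds 30 hours/week. Exception (a) does not apply.
Exception (b) fails — annual gross revenue is $959,000, not under $848,000.
Exception (c) requires that the employer operates from a single site; but the employer operates from multiple sites, so (c) is unavailable.
Exception (d) requires that the employer is organised as a non-profit; but the employer is for-profit, so (d) is unavailable.
No exception applies. The general rule governs.

Yes — Esme's courier service must provide paid sick leave.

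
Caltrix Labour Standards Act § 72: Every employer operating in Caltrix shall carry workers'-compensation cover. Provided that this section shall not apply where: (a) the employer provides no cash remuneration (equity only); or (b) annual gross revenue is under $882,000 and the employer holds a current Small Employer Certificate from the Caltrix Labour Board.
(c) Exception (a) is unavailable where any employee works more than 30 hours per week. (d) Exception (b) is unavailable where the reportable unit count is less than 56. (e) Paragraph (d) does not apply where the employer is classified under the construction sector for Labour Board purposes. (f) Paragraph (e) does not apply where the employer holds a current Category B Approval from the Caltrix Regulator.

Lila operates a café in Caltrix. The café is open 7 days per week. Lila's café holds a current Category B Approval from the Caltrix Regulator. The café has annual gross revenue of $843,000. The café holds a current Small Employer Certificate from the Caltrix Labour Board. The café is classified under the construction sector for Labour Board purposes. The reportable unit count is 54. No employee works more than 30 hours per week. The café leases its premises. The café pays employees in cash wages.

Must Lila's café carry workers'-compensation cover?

Yes — Lila's café must carry workers'-compensation cover.

Exception (a) requires that the employer provides no cash remuneration (equity only); but employees are paid cash wages, so (a) is unavailable.
All of (b)'s requirements are met (annual gross revenue is $843,000, under the $882,000 limit; a current Small Employer Certificate is held). Turning to paragraphs (d)–(f): (d) is triggered — the reportable unit count is 54, less than the 56 limit. (e) is triggered (the café is classified under the construction sector), but is itself disapplied by (f): (f) is engaged — a current Category B Approval is held. Exception (b) does not apply.
Every exception is unavailable, so the rule governs.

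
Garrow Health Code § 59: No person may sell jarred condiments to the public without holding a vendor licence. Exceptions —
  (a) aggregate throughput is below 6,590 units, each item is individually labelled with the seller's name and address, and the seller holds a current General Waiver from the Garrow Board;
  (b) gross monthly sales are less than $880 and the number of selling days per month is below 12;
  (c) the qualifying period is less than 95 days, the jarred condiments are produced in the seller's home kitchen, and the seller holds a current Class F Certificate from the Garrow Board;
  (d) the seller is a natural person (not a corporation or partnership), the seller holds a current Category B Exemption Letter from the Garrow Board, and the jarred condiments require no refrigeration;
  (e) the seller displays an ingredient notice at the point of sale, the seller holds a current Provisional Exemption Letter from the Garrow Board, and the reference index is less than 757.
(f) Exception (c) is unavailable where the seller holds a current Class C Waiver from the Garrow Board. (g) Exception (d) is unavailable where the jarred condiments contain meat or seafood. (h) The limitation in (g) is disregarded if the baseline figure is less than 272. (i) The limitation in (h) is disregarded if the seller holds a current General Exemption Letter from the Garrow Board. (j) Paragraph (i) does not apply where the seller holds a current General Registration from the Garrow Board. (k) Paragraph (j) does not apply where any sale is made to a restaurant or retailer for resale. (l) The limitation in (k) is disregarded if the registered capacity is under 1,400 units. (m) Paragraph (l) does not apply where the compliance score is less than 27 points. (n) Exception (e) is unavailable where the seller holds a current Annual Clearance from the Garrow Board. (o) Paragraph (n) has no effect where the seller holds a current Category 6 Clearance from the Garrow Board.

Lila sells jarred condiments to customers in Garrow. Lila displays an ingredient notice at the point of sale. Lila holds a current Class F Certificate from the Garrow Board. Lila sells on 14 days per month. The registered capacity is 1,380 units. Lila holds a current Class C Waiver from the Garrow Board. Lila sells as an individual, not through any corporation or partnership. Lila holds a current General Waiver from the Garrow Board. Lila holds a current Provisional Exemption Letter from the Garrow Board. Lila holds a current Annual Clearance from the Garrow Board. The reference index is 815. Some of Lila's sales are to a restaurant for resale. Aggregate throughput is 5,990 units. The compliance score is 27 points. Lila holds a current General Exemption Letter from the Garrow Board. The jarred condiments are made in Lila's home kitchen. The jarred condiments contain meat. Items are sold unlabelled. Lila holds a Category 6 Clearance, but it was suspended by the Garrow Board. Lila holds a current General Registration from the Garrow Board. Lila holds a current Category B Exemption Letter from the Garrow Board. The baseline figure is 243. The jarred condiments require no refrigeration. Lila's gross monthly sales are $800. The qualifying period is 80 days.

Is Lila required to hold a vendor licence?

No — exception (d) applies; Lila is not required to hold a vendor licence.

Exception (a) fails — items are sold unlabelled.
Exception (b) fails — the number of selling days per month is 14, not below 12.
Exception (c)'s conditions are all satisfied: the qualifying period is 80 days, less than the 95 days limit; the jarred condiments are home-kitchen produced; a current Class F Certificate is held. But: (f) operates against (c): a current Class C Waiver is held. So (c) is unavailable.
All of (d)'s requirements are met (the seller is a natural person; a current Category B Exemption Letter is held; the jarred condiments are shelf-stable). Applying paragraphs (g)–(m): (g) would limit (d) — the jarred condiments contain meat — but (h) sets (g) aside: (h) operates against (g): the baseline figure is 243, less than the 272 limit. (i) would limit (h) — a current General Exemption Letter is held — but (j) sets (i) aside: (j) operates against (i): a current General Registration is held. (k) operates (some sales are to a restaurant for resale), but is displaced by (l): (l) applies — the registered capacity is 1,380 units, under the 1,400 units limit. (m), which would lift (l), does not operate here — the compliance score is 27 points, not less than 27 points. So (d) applies.
Exception (e) fails — the reference index is 815, not less than 757.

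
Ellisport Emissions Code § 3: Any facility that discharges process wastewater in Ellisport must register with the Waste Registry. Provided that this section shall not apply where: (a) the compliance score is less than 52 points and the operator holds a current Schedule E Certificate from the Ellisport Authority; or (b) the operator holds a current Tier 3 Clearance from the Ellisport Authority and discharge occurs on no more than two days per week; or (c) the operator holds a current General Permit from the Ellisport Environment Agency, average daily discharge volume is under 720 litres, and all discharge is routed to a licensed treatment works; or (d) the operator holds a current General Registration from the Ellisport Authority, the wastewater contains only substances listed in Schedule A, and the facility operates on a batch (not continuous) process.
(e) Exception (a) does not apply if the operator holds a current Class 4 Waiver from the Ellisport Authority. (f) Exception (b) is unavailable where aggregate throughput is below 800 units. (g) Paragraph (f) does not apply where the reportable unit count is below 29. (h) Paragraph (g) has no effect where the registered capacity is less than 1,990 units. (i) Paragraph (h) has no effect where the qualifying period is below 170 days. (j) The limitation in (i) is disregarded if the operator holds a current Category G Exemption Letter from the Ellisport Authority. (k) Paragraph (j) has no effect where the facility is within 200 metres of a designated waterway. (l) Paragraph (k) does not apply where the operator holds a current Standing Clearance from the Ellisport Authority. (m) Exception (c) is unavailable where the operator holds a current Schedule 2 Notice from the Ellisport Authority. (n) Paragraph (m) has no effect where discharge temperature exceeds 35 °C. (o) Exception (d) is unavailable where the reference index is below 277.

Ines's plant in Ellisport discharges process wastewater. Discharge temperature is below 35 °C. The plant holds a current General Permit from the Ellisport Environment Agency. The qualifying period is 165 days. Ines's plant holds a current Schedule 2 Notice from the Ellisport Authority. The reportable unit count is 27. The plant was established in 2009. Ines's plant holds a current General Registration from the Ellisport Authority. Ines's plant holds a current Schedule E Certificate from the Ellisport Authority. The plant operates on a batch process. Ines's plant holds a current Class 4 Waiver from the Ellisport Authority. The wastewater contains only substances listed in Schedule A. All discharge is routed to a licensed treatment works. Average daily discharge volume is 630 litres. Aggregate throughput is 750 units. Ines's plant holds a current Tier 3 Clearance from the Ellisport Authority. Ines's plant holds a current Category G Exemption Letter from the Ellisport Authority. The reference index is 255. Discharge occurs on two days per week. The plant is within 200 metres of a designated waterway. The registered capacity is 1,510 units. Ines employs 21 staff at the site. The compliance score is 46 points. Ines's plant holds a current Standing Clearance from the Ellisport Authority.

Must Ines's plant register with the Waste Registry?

Yes — Ines's plant must register with the Waste Registry.

Exception (a)'s conditions are all satisfied: the compliance score is 46 points, less than the 52 points limit; a current Schedule E Certificate is held. However, paragraph (e) must be considered: (e) operates — a current Class 4 Waiver is held. So (a) is unavailable.
Exception (b) is satisfied on its face — a current Tier 3 Clearance is held; discharge occurs on no more than two days per week. However, paragraphs (f)–(l) must be considered: (f) operates — aggregate throughput is 750 units, below the 800 units limit. (g) would limit (f) — the reportable unit count is 27, below the 29 limit — but (h) sets (g) aside: (h) operates against (g): the registered capacity is 1,510 units, less than the 1,990 units limit. (i) operates (the qualifying period is 165 days, below the 170 days limit), but is itself disapplied by (j): (j) operates against (i): a current Category G Exemption Letter is held. (k) would limit (j) — the plant is within 200 m of a designated waterway — but (l) sets (k) aside: (l) is triggered — a current Standing Clearance is held. So (b) is unavailable.
Exception (c) is satisfied on its face — a current General Permit is held; average daily discharge volume is 630 litres, under the 720 litres limit; discharge is routed to a licensed treatment works. Turning to paragraphs (m)–(n): (m) operates against (c): a current Schedule 2 Notice is held. (n), which would lift (m), is not triggered — discharge temperature is below 35 °C. Exception (c) does not apply.
Exception (d): a current General Registration is held; the wastewater is Schedule-A-only; the facility operates on a batch process — every condition holds. But: (o) is engaged — the reference index is 255, below the 277 limit. So (d) is unavailable.
Every exception is unavailable, so the rule governs.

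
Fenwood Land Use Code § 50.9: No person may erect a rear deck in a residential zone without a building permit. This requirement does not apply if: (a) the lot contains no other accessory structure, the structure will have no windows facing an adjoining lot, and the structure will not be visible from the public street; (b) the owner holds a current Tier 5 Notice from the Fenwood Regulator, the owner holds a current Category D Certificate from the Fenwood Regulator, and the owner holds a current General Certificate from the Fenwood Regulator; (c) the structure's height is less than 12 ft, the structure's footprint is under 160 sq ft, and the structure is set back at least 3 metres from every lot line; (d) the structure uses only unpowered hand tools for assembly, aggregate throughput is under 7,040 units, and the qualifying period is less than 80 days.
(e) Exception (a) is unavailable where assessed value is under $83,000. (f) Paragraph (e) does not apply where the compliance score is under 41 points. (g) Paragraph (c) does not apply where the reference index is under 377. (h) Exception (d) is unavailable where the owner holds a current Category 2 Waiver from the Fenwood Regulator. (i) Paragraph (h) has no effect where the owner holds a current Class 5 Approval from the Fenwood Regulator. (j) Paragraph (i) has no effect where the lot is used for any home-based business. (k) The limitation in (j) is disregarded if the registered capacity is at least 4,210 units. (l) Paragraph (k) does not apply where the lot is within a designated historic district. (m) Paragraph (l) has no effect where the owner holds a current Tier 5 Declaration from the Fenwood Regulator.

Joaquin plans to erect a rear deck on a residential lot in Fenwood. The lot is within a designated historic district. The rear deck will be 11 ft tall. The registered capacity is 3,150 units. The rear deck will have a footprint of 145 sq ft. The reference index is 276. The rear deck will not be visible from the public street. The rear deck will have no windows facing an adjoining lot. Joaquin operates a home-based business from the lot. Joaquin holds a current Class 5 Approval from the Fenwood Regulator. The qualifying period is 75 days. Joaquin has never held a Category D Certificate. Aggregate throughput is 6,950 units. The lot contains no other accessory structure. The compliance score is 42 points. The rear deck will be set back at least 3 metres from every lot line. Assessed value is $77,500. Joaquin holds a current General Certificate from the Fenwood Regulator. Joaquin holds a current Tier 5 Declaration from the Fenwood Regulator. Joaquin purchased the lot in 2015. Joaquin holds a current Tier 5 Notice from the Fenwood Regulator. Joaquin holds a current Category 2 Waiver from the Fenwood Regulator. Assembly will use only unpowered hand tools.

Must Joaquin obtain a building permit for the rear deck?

Yes — Joaquin must obtain a building permit.

All of (a)'s requirements are met (the lot has no other accessory structure; no windows face an adjoining lot; the structure will not be visible from the street). But applying paragraphs (e)–(f): (e) is triggered — assessed value is $77,500, under the $83,000 limit. (f) is inapplicable (the compliance score is 42 points, not under 41 points), so (e) stands. So (a) is unavailable.
Exception (b) fails — the Category D Certificate is not current.
Exception (c): the structure's height is 11 ft, less than the 12 ft limit; the structure's footprint is 145 sq ft, under the 160 sq ft limit; the setback is at least 3 m on every side — every condition holds. But applying paragraph (g): (g) is triggered — the reference index is 276, under the 377 limit. (c) is therefore removed.
All of (d)'s requirements are met (assembly uses only hand tools; aggregate throughput is 6,950 units, under the 7,040 units limit; the qualifying period is 75 days, less than the 80 days limit). But applying paragraphs (h)–(m): (h) is engaged — a current Category 2 Waiver is held. (i) is engaged (a current Class 5 Approval is held), but is itself disapplied by (j): (j) is engaged — a home-based business operates on the lot. (k) is not triggered (the registered capacity is 3,150 units, short of 4,210 units), so (j) stands. So (d) is unavailable.
No exception applies. The general rule governs.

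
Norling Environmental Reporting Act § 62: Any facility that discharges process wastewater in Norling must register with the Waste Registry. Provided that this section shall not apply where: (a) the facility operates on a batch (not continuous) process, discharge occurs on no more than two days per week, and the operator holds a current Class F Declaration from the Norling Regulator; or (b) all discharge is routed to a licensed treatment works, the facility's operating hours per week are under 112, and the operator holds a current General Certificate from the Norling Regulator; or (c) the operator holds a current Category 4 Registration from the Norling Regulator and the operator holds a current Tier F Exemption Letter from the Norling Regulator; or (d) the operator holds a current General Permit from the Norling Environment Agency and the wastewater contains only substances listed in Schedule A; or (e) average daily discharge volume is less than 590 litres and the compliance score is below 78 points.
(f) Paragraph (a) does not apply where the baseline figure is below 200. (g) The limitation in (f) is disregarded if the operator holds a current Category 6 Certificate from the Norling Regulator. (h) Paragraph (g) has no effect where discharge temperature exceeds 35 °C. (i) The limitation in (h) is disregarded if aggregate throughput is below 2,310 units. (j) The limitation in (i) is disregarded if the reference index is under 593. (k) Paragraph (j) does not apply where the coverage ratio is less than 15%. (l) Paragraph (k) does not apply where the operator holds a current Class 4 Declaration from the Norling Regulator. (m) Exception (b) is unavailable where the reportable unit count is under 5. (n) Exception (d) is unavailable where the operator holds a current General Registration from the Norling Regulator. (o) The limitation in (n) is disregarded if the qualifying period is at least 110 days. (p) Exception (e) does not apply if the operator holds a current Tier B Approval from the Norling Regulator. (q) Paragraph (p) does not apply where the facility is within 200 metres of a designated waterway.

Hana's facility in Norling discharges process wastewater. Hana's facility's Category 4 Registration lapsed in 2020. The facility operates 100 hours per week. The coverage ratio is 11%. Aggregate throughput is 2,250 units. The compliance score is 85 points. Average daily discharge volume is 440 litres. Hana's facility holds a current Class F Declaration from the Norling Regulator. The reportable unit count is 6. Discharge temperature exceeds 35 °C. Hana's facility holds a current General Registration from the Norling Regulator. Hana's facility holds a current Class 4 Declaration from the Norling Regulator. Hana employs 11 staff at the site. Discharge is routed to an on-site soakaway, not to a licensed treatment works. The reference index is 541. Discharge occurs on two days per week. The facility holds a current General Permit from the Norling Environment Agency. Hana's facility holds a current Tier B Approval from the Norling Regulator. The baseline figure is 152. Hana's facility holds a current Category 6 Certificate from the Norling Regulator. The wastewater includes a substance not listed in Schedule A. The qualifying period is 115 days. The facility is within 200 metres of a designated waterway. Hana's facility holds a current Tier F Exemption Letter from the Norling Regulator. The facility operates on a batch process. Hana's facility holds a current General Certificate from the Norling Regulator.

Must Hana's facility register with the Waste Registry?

Yes — Hana's facility must register with the Waste Registry.

All of (a)'s requirements are met (the facility operates on a batch process; discharge occurs on no more than two days per week; a current Class F Declaration is held). Turning to paragraphs (f)–(l): (f) is engaged — the baseline figure is 152, below the 200 limit. (g) operates (a current Category 6 Certificate is held), but is itself disapplied by (h): (h) applies — discharge temperature exceeds 35 °C. (i) applies (aggregate throughput is 2,250 units, below the 2,310 units limit), but is itself disapplied by (j): (j) is triggered — the reference index is 541, under the 593 limit. (k) would limit (j) — the coverage ratio is 11%, less than the 15% limit — but (l) sets (k) aside: (l) operates — a current Class 4 Declaration is held. So (a) is unavailable.
Exception (b) requires that all discharge is routed to a licensed treatment works; but discharge is not routed to a licensed treatment works, so (b) is unavailable.
Exception (c) does not apply: there is no Category 4 Registration in force.
Exception (d) requires that the wastewater contains only substances listed in Schedule A; but the wastewater includes a non-Schedule-A substance, so (d) is unavailable.
Exception (e) does not apply: the compliance score is 85 points, not below 78 points.
Every exception is unavailable, so the rule governs.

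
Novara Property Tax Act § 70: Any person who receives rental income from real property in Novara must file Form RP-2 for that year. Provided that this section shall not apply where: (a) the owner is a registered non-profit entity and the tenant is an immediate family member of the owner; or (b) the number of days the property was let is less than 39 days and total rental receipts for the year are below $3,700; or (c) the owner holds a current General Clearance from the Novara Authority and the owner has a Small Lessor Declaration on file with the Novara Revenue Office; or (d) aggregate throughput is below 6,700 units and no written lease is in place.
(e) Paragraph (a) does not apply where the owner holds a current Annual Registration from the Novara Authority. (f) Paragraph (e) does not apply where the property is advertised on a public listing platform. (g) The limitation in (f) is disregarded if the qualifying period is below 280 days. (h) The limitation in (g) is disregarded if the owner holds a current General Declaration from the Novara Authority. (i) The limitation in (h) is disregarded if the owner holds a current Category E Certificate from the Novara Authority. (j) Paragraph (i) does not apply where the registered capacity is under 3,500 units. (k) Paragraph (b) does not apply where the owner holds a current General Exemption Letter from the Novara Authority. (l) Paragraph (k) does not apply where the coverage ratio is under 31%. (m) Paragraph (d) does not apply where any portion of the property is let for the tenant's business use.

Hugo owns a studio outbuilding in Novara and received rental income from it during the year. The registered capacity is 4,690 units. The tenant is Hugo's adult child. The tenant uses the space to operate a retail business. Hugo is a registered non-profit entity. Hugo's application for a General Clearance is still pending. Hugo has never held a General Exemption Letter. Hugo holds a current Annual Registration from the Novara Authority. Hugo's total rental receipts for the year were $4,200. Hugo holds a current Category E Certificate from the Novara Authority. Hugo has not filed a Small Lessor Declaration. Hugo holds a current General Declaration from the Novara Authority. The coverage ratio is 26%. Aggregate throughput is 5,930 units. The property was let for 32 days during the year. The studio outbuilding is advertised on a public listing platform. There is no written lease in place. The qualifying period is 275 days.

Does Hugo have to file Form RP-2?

Yes — Hugo must file Form RP-2.

All of (a)'s requirements are met (Hugo is a registered non-profit; the tenant is an immediate family member). But: (e) operates against (a): a current Annual Registration is held. (f) would limit (e) — the property is publicly advertised — but (g) sets (f) aside: (g) is triggered — the qualifying period is 275 days, below the 280 days limit. (h) operates (a current General Declaration is held), but is displaced by (i): (i) is engaged — a current Category E Certificate is held. (j) is inapplicable (the registered capacity is 4,690 units, not under 3,500 units), so (i) stands. So (a) is unavailable.
Exception (b) fails — total rental receipts for the year are $4,200, not below $3,700.
Exception (c) does not apply: no current General Clearance is held.
Exception (d): aggregate throughput is 5,930 units, below the 6,700 units limit; there is no written lease — every condition holds. But applying paragraph (m): (m) is engaged — the space is let for business use. (d) is therefore removed.
None of the exceptions is available; § 70 applies in full.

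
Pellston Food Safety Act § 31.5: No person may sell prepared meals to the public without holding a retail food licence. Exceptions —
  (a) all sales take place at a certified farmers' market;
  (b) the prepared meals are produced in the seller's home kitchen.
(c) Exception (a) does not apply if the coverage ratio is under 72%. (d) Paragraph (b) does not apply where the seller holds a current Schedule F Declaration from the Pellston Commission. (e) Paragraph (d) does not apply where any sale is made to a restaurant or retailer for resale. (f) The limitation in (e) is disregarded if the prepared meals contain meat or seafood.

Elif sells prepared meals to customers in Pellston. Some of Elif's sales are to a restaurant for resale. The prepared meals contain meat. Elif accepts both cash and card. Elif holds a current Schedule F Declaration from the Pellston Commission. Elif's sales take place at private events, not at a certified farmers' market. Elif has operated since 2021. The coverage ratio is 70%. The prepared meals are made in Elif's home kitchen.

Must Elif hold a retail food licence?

Yes — Elif must hold a retail food licence.

Exception (a) requires that all sales take place at a certified farmers' market; but sales are at private events, not a certified farmers' market, so (a) is unavailable.
Exception (b): the prepared meals are home-kitchen produced — every condition holds. But applying paragraphs (d)–(f): (d) operates against (b): a current Schedule F Declaration is held. (e) applies (some sales are to a restaurant for resale), but is set aside by (f): (f) is engaged — the prepared meals contain meat. So (b) is unavailable.
Every exception is unavailable, so the rule governs.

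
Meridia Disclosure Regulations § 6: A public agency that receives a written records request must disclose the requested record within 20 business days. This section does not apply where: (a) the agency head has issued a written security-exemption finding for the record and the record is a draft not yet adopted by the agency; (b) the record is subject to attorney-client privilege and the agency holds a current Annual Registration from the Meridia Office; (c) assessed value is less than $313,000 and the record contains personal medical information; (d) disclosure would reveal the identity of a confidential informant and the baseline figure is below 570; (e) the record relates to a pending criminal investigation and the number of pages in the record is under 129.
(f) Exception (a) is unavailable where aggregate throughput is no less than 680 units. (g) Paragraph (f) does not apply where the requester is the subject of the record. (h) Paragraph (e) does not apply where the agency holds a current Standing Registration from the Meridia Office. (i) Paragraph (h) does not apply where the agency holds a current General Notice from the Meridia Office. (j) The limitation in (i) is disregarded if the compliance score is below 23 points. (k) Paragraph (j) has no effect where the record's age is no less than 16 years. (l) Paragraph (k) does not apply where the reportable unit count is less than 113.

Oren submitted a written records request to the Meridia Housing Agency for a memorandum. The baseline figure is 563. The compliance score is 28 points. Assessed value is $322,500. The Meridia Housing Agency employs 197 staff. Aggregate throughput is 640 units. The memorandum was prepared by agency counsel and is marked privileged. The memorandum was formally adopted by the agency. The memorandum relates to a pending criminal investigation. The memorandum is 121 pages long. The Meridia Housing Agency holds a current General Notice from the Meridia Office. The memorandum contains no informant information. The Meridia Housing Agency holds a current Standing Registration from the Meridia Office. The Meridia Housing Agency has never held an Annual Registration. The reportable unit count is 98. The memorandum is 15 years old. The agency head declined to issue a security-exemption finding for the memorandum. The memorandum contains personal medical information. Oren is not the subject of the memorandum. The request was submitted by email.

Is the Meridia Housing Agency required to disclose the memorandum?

No — exception (e) applies; the Meridia Housing Agency is not required to disclose the memorandum.

Exception (a) requires that the agency head has issued a written security-exemption finding for the record; but the agency head declined to issue a security-exemption finding, so (a) is unavailable.
Exception (b) does not apply: no current Annual Registration is held.
Exception (c) fails — assessed value is $322,500, not less than $313,000.
Exception (d) requires that disclosure would reveal the identity of a confidential informant; but the memorandum contains no informant information, so (d) is unavailable.
Exception (e)'s conditions are all satisfied: the memorandum relates to a pending investigation; the number of pages in the record is 121, under the 129 limit. Considering the limiting provisions: (h) would limit (e) — a current Standing Registration is held — but (i) sets (h) aside: (i) is engaged — a current General Notice is held. (j), which would lift (i), is inapplicable — the compliance score is 28 points, not below 23 points. (e) remains available.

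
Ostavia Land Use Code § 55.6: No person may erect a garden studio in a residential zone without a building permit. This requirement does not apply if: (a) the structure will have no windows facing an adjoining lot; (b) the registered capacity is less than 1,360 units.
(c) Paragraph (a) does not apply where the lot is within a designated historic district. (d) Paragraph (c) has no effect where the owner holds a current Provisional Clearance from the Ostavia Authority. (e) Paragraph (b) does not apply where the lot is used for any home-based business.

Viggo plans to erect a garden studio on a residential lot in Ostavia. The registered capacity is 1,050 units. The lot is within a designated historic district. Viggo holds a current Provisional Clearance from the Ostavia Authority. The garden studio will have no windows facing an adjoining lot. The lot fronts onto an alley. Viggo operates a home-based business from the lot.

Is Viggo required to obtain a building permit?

Exception (a)'s conditions are all satisfied: no windows face an adjoining lot. As to paragraphs (c)–(d): (c) would limit (a) — the lot is in a historic district — but (d) sets (c) aside: (d) is triggered — a current Provisional Clearance is held. (a) remains available.
Exception (b) is satisfied on its face — the registered capacity is 1,050 units, less than the 1,360 units limit. Turning to paragraph (e): (e) applies — a home-based business operates on the lot. So (b) is unavailable.

No — exception (a) applies; Viggo does not need a building permit.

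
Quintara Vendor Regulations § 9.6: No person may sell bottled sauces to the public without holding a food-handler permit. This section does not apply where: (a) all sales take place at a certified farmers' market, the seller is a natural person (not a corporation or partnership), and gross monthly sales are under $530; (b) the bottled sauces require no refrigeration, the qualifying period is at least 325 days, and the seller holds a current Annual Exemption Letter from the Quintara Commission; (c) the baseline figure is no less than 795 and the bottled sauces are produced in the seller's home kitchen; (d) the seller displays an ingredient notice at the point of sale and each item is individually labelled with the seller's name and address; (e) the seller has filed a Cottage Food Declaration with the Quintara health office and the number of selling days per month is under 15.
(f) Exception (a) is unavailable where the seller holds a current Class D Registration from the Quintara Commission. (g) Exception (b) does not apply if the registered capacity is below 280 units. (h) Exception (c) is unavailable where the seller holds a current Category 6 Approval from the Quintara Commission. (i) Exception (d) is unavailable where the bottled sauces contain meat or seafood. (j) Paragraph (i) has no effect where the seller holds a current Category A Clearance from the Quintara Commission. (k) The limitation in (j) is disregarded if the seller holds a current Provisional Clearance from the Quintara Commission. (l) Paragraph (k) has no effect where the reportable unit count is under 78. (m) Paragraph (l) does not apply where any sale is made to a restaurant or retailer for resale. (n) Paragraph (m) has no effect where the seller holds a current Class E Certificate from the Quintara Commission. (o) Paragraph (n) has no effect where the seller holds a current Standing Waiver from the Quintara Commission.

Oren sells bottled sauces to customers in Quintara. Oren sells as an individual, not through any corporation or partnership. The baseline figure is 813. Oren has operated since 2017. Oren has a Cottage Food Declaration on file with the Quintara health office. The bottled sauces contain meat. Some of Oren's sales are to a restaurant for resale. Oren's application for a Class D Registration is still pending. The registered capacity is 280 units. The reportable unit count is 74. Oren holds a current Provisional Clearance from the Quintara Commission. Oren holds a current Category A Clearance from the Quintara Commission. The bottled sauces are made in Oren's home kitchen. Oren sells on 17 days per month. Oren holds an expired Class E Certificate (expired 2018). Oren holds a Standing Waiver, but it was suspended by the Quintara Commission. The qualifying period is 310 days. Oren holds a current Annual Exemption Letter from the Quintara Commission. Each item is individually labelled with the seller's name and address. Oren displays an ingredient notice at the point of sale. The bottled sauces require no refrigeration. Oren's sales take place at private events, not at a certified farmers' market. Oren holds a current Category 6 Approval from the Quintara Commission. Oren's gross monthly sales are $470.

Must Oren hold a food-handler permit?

Exception (a) fails — sales are at private events, not a certified farmers' market.
Exception (b) requires that the qualifying period is at least 325 days; but the qualifying period is 310 days, short of 325 days, so (b) is unavailable.
Exception (c) is satisfied on its face — the baseline figure is 813, meeting the 795 threshold; the bottled sauces are home-kitchen produced. Turning to paragraph (h): (h) is triggered — a current Category 6 Approval is held. So (c) is unavailable.
Exception (d): an ingredient notice is displayed; items are individually labelled — every condition holds. But: (i) operates against (d): the bottled sauces contain meat. (j) operates (a current Category A Clearance is held), but is itself disapplied by (k): (k) operates against (j): a current Provisional Clearance is held. (l) is triggered (the reportable unit count is 74, under the 78 limit), but yields to (m): (m) is engaged — some sales are to a restaurant for resale. (n), which would lift (m), does not operate here — the Class E Certificate is not current. So (d) is unavailable.
Exception (e) does not apply: the number of selling days per month is 17, not under 15.
No exception is made out. Oren falls within the general rule.

Yes — Oren must hold a food-handler permit.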